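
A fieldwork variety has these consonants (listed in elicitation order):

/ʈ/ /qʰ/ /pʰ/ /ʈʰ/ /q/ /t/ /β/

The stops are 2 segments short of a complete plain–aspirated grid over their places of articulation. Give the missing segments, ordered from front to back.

Plain: /t/ (alveolar), /ʈ/ (retroflex), /q/ (uvular).
Aspirated: /pʰ/ (bilabial), /ʈʰ/ (retroflex), /qʰ/ (uvular).
Gaps, from front to back: bilabial lacks plain (/p/); alveolar lacks aspirated (/tʰ/).

/p/, /tʰ/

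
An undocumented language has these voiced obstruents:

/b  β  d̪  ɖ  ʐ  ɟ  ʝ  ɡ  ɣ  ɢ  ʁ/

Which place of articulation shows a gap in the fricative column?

dental

bilabial: stop /b/, fricative /β/.
dental: stop /d̪/, fricative —.
retroflex: stop /ɖ/, fricative /ʐ/.
palatal: stop /ɟ/, fricative /ʝ/.
velar: stop /ɡ/, fricative /ɣ/.
uvular: stop /ɢ/, fricative /ʁ/.
Every place of articulation has a fricative member except dental, where /ð/ would be expected.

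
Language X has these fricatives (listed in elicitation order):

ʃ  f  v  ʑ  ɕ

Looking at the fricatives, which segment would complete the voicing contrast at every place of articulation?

/ʒ/

labiodental: voiceless /f/, voiced /v/.
postalveolar: voiceless /ʃ/, voiced —.
alveolo-palatal: voiceless /ɕ/, voiced /ʑ/.
The postalveolar row has no voiced member, so the gap is the voiced postalveolar fricative /ʒ/.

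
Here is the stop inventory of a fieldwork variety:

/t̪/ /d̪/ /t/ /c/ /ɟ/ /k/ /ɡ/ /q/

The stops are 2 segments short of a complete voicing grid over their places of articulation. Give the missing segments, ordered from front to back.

Voiceless: /t̪/ (dental), /t/ (alveolar), /c/ (palatal), /k/ (velar), /q/ (uvular).
Voiced: /d̪/ (dental), /ɟ/ (palatal), /ɡ/ (velar).
Gaps, from front to back: alveolar lacks voiced (/d/); uvular lacks voiced (/ɢ/).

/d/, /ɢ/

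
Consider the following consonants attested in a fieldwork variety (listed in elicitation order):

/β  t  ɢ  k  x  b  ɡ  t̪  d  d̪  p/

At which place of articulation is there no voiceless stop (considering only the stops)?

uvular

Voiceless: /p/ (bilabial), /t̪/ (dental), /t/ (alveolar), /k/ (velar).
Voiced: /b/ (bilabial), /d̪/ (dental), /d/ (alveolar), /ɡ/ (velar), /ɢ/ (uvular).
Every place of articulation has a voiceless member except uvular, where /q/ would be expected.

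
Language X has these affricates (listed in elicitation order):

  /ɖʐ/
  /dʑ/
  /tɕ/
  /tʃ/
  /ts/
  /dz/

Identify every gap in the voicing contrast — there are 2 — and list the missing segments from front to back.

/dʒ/, /ʈʂ/

Voiceless: /ts/ (alveolar), /tʃ/ (postalveolar), /tɕ/ (alveolo-palatal).
Voiced: /dz/ (alveolar), /ɖʐ/ (retroflex), /dʑ/ (alveolo-palatal).
Gaps, from front to back: postalveolar lacks voiced (/dʒ/); retroflex lacks voiceless (/ʈʂ/).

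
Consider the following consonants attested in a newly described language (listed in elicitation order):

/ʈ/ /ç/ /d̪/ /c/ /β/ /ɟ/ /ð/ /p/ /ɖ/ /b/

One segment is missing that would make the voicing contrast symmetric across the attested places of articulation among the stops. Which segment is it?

/t̪/

bilabial: voiceless /p/, voiced /b/.
dental: voiceless —, voiced /d̪/.
retroflex: voiceless /ʈ/, voiced /ɖ/.
palatal: voiceless /c/, voiced /ɟ/.
The dental row has no voiceless member, so the gap is the voiceless dental stop /t̪/.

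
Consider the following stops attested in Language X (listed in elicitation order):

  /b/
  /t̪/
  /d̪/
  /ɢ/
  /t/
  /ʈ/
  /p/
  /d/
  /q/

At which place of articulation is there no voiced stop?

retroflex

place of articulation  voiceless  voiced  
bilabial          p         b       
dental            t̪        d̪      
alveolar          t         d       
retroflex         ʈ         —       
uvular            q         ɢ       
Every place of articulation has a voiced member except retroflex, where /ɖ/ would be expected.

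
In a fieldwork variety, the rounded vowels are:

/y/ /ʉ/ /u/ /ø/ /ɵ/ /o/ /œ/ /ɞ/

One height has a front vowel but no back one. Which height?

low-mid

high: front /y/, central /ʉ/, back /u/.
high-mid: front /ø/, central /ɵ/, back /o/.
low-mid: front /œ/, central /ɞ/, back —.
Every height has a back member except low-mid, where /ɔ/ would be expected.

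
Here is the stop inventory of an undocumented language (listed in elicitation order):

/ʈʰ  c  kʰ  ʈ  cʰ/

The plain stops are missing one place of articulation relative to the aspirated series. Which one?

retroflex: plain /ʈ/, aspirated /ʈʰ/.
palatal: plain /c/, aspirated /cʰ/.
velar: plain —, aspirated /kʰ/.
Every place of articulation has a plain member except velar, where /k/ would be expected.

velar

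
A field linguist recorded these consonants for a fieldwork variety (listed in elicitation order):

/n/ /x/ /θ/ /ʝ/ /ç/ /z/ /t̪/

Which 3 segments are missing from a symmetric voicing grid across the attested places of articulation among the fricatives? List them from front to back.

Voiceless: /θ/ (dental), /ç/ (palatal), /x/ (velar).
Voiced: /z/ (alveolar), /ʝ/ (palatal).
Gaps, from front to back: dental lacks voiced (/ð/); alveolar lacks voiceless (/s/); velar lacks voiced (/ɣ/).

/ð/, /s/, /ɣ/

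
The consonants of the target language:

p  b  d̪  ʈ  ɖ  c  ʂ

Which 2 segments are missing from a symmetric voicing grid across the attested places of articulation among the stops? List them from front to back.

place of articulation  voiceless  voiced  
bilabial          p         b       
dental            —         d̪      
retroflex         ʈ         ɖ       
palatal           c         —       
Gaps, from front to back: dental lacks voiceless (/t̪/); palatal lacks voiced (/ɟ/).

/t̪/, /ɟ/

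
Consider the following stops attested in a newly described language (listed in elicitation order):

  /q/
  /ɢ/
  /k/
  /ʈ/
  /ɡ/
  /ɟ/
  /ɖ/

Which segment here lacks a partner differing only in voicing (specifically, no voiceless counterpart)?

/ɟ/

Retroflex: /ʈ/ ~ /ɖ/
Velar: /k/ ~ /ɡ/
Uvular: /q/ ~ /ɢ/
Palatal: only /ɟ/ (voiced); no voiceless partner.
So /ɟ/ is the unpaired segment.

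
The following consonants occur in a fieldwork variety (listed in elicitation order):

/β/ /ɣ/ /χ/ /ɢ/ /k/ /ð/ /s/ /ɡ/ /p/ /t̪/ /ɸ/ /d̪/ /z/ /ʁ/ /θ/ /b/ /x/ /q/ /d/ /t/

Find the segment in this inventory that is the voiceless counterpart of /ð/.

/ð/ is a voiced dental fricative.
The voiceless counterpart is a voiceless dental fricative — in this inventory, /θ/.

/θ/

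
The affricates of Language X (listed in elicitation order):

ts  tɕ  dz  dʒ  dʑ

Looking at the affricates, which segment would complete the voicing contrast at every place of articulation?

/tʃ/

place of articulation  voiceless  voiced  
alveolar          ts        dz      
postalveolar      —         dʒ      
alveolo-palatal   tɕ        dʑ      
The postalveolar row has no voiceless member, so the gap is the voiceless postalveolar affricate /tʃ/.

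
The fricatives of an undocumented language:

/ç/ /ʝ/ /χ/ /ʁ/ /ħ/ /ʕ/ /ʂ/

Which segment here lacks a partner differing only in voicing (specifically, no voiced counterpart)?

Palatal: /ç/ ~ /ʝ/
Uvular: /χ/ ~ /ʁ/
Pharyngeal: /ħ/ ~ /ʕ/
Retroflex: only /ʂ/ (voiceless); no voiced partner.
So /ʂ/ is the unpaired segment.

/ʂ/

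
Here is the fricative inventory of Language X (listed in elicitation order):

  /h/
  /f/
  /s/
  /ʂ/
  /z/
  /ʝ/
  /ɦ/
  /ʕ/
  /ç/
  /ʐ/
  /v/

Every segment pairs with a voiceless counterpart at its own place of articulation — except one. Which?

/ʕ/

Labiodental: /f/ ~ /v/
Alveolar: /s/ ~ /z/
Retroflex: /ʂ/ ~ /ʐ/
Palatal: /ç/ ~ /ʝ/
Glottal: /h/ ~ /ɦ/
Pharyngeal: only /ʕ/ (voiced); no voiceless partner.
So /ʕ/ is the unpaired segment.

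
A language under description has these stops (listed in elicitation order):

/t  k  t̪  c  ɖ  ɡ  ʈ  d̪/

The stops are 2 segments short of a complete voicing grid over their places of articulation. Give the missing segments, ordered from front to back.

place of articulation  voiceless  voiced  
dental            t̪        d̪      
alveolar          t         —       
retroflex         ʈ         ɖ       
palatal           c         —       
velar             k         ɡ       
Gaps, from front to back: alveolar lacks voiced (/d/); palatal lacks voiced (/ɟ/).

/d/, /ɟ/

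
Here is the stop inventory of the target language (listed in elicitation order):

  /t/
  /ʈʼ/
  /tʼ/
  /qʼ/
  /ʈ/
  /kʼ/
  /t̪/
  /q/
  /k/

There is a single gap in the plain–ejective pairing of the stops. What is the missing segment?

/t̪ʼ/

Plain: /t̪/ (dental), /t/ (alveolar), /ʈ/ (retroflex), /k/ (velar), /q/ (uvular).
Ejective: /tʼ/ (alveolar), /ʈʼ/ (retroflex), /kʼ/ (velar), /qʼ/ (uvular).
The dental row has no ejective member, so the gap is the ejective dental stop /t̪ʼ/.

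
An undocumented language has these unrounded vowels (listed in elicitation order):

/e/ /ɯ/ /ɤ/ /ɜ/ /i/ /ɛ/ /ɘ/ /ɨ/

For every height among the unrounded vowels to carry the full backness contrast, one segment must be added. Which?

/ʌ/

Front: /i/ (high), /e/ (high-mid), /ɛ/ (low-mid).
Central: /ɨ/ (high), /ɘ/ (high-mid), /ɜ/ (low-mid).
Back: /ɯ/ (high), /ɤ/ (high-mid).
The low-mid row has no back member, so the gap is the low-mid back unrounded vowel /ʌ/.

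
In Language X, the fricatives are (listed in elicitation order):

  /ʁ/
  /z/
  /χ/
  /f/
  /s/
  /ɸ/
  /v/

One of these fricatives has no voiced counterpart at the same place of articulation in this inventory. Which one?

Labiodental: /f/ ~ /v/
Alveolar: /s/ ~ /z/
Uvular: /χ/ ~ /ʁ/
Bilabial: only /ɸ/ (voiceless); no voiced partner.
So /ɸ/ is the unpaired segment.

/ɸ/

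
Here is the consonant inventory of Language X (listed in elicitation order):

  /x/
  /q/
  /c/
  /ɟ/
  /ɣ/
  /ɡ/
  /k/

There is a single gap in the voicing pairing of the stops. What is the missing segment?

place of articulation  voiceless  voiced  
palatal           c         ɟ       
velar             k         ɡ       
uvular            q         —       
The uvular row has no voiced member, so the gap is the voiced uvular stop /ɢ/.

/ɢ/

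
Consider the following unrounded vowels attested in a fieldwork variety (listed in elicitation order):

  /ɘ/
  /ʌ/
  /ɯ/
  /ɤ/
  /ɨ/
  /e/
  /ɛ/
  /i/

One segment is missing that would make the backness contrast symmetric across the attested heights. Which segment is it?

high: front /i/, central /ɨ/, back /ɯ/.
high-mid: front /e/, central /ɘ/, back /ɤ/.
low-mid: front /ɛ/, central —, back /ʌ/.
The low-mid row has no central member, so the gap is the low-mid central unrounded vowel /ɜ/.

/ɜ/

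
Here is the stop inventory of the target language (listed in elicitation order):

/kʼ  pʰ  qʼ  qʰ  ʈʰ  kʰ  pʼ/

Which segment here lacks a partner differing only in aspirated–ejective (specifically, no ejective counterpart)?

Bilabial: /pʰ/ ~ /pʼ/
Velar: /kʰ/ ~ /kʼ/
Uvular: /qʰ/ ~ /qʼ/
Retroflex: only /ʈʰ/ (aspirated); no ejective partner.
So /ʈʰ/ is the unpaired segment.

/ʈʰ/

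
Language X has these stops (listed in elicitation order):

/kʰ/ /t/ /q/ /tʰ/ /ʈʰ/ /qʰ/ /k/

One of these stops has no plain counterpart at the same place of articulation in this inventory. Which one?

Alveolar: /t/ ~ /tʰ/
Velar: /k/ ~ /kʰ/
Uvular: /q/ ~ /qʰ/
Retroflex: only /ʈʰ/ (aspirated); no plain partner.
So /ʈʰ/ is the unpaired segment.

/ʈʰ/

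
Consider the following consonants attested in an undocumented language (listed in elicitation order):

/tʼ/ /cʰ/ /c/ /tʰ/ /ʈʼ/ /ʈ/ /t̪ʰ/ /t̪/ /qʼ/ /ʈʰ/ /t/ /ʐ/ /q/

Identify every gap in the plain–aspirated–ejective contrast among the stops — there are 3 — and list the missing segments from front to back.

/t̪ʼ/, /cʼ/, /qʰ/

dental: plain /t̪/, aspirated /t̪ʰ/, ejective —.
alveolar: plain /t/, aspirated /tʰ/, ejective /tʼ/.
retroflex: plain /ʈ/, aspirated /ʈʰ/, ejective /ʈʼ/.
palatal: plain /c/, aspirated /cʰ/, ejective —.
uvular: plain /q/, aspirated —, ejective /qʼ/.
Gaps, from front to back: dental lacks ejective (/t̪ʼ/); palatal lacks ejective (/cʼ/); uvular lacks aspirated (/qʰ/).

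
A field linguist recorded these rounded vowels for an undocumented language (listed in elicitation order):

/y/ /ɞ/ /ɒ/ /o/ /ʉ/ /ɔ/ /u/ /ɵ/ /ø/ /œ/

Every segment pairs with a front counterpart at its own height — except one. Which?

/ɒ/

High: /y/ ~ /ʉ/ ~ /u/
High-mid: /ø/ ~ /ɵ/ ~ /o/
Low-mid: /œ/ ~ /ɞ/ ~ /ɔ/
Low: only /ɒ/ (back); no front partner.
So /ɒ/ is the unpaired segment.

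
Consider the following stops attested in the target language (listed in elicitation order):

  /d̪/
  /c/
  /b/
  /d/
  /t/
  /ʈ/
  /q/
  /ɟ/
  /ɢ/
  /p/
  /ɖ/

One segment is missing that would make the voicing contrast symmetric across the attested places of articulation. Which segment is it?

place of articulation  voiceless  voiced  
bilabial          p         b       
dental            —         d̪      
alveolar          t         d       
retroflex         ʈ         ɖ       
palatal           c         ɟ       
uvular            q         ɢ       
The dental row has no voiceless member, so the gap is the voiceless dental stop /t̪/.

/t̪/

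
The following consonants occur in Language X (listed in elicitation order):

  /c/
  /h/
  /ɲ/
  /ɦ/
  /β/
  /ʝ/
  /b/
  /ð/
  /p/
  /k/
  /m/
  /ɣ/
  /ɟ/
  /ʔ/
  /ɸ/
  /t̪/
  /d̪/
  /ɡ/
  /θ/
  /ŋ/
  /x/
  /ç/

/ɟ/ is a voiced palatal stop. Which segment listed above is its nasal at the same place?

The nasal at the same place is a palatal nasal — in this inventory, /ɲ/.

/ɲ/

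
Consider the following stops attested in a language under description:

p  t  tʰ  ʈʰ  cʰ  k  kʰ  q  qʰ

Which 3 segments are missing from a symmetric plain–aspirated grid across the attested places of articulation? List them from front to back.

place of articulation  plain     aspirated
bilabial          p         —       
alveolar          t         tʰ      
retroflex         —         ʈʰ      
palatal           —         cʰ      
velar             k         kʰ      
uvular            q         qʰ      
Gaps, from front to back: bilabial lacks aspirated (/pʰ/); retroflex lacks plain (/ʈ/); palatal lacks plain (/c/).

/pʰ/, /ʈ/, /c/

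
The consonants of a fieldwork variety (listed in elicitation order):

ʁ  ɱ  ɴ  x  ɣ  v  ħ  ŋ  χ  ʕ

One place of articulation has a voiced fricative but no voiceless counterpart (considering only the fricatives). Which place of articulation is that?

labiodental

Voiceless: /x/ (velar), /χ/ (uvular), /ħ/ (pharyngeal).
Voiced: /v/ (labiodental), /ɣ/ (velar), /ʁ/ (uvular), /ʕ/ (pharyngeal).
Every place of articulation has a voiceless member except labiodental, where /f/ would be expected.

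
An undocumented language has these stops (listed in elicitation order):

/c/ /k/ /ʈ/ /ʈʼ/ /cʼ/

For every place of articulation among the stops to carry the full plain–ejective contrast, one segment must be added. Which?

/kʼ/

Plain: /ʈ/ (retroflex), /c/ (palatal), /k/ (velar).
Ejective: /ʈʼ/ (retroflex), /cʼ/ (palatal).
The velar row has no ejective member, so the gap is the ejective velar stop /kʼ/.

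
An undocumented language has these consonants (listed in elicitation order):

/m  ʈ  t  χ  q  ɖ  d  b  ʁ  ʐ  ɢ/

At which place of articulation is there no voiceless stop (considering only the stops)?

bilabial

place of articulation  voiceless  voiced  
bilabial          —         b       
alveolar          t         d       
retroflex         ʈ         ɖ       
uvular            q         ɢ       
Every place of articulation has a voiceless member except bilabial, where /p/ would be expected.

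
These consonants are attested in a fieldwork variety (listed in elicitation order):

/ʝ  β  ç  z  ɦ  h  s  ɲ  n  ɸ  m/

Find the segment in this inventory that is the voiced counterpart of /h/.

/h/ is a voiceless glottal fricative.
The voiced counterpart is a voiced glottal fricative — in this inventory, /ɦ/.

/ɦ/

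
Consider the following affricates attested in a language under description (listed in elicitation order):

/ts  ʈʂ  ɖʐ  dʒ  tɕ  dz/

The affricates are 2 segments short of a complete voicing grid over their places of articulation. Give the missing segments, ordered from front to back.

/tʃ/, /dʑ/

alveolar: voiceless /ts/, voiced /dz/.
postalveolar: voiceless —, voiced /dʒ/.
retroflex: voiceless /ʈʂ/, voiced /ɖʐ/.
alveolo-palatal: voiceless /tɕ/, voiced —.
Gaps, from front to back: postalveolar lacks voiceless (/tʃ/); alveolo-palatal lacks voiced (/dʑ/).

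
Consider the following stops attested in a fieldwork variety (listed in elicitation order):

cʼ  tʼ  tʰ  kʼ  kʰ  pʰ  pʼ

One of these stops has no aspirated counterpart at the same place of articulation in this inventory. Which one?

/cʼ/

Bilabial: /pʰ/ ~ /pʼ/
Alveolar: /tʰ/ ~ /tʼ/
Velar: /kʰ/ ~ /kʼ/
Palatal: only /cʼ/ (ejective); no aspirated partner.
So /cʼ/ is the unpaired segment.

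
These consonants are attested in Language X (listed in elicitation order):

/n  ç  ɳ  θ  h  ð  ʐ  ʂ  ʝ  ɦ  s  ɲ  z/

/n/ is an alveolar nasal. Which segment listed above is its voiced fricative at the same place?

/z/

The voiced fricative at the same place is a voiced alveolar fricative — in this inventory, /z/.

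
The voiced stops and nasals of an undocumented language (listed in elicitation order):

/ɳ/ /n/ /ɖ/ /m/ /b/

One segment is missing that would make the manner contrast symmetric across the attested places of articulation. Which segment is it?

Oral stop: /b/ (bilabial), /ɖ/ (retroflex).
Nasal: /m/ (bilabial), /n/ (alveolar), /ɳ/ (retroflex).
The alveolar row has no oral stop member, so the gap is the alveolar oral stop /d/.

/d/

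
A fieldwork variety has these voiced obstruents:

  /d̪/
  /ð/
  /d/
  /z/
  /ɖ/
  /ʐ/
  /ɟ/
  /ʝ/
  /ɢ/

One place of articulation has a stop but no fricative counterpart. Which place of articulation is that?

uvular

Stop: /d̪/ (dental), /d/ (alveolar), /ɖ/ (retroflex), /ɟ/ (palatal), /ɢ/ (uvular).
Fricative: /ð/ (dental), /z/ (alveolar), /ʐ/ (retroflex), /ʝ/ (palatal).
Every place of articulation has a fricative member except uvular, where /ʁ/ would be expected.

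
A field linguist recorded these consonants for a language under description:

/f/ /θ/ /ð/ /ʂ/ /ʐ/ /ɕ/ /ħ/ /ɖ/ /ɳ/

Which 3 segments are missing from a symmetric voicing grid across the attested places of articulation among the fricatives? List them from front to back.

/v/, /ʑ/, /ʕ/

Voiceless: /f/ (labiodental), /θ/ (dental), /ʂ/ (retroflex), /ɕ/ (alveolo-palatal), /ħ/ (pharyngeal).
Voiced: /ð/ (dental), /ʐ/ (retroflex).
Gaps, from front to back: labiodental lacks voiced (/v/); alveolo-palatal lacks voiced (/ʑ/); pharyngeal lacks voiced (/ʕ/).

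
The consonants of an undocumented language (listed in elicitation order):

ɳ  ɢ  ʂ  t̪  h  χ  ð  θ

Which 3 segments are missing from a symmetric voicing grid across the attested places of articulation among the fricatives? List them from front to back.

/ʐ/, /ʁ/, /ɦ/

dental: voiceless /θ/, voiced /ð/.
retroflex: voiceless /ʂ/, voiced —.
uvular: voiceless /χ/, voiced —.
glottal: voiceless /h/, voiced —.
Gaps, from front to back: retroflex lacks voiced (/ʐ/); uvular lacks voiced (/ʁ/); glottal lacks voiced (/ɦ/).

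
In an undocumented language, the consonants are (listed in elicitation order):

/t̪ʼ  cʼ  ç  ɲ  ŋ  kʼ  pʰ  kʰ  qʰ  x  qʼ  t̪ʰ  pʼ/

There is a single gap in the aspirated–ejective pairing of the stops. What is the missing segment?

Aspirated: /pʰ/ (bilabial), /t̪ʰ/ (dental), /kʰ/ (velar), /qʰ/ (uvular).
Ejective: /pʼ/ (bilabial), /t̪ʼ/ (dental), /cʼ/ (palatal), /kʼ/ (velar), /qʼ/ (uvular).
The palatal row has no aspirated member, so the gap is the aspirated palatal stop /cʰ/.

/cʰ/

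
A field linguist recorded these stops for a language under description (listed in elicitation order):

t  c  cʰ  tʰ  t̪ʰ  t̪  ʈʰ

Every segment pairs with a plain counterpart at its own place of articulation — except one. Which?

Dental: /t̪/ ~ /t̪ʰ/
Alveolar: /t/ ~ /tʰ/
Palatal: /c/ ~ /cʰ/
Retroflex: only /ʈʰ/ (aspirated); no plain partner.
So /ʈʰ/ is the unpaired segment.

/ʈʰ/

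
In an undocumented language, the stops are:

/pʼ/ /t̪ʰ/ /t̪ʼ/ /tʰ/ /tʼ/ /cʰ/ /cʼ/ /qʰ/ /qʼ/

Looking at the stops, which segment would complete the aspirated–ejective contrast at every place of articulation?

Aspirated: /t̪ʰ/ (dental), /tʰ/ (alveolar), /cʰ/ (palatal), /qʰ/ (uvular).
Ejective: /pʼ/ (bilabial), /t̪ʼ/ (dental), /tʼ/ (alveolar), /cʼ/ (palatal), /qʼ/ (uvular).
The bilabial row has no aspirated member, so the gap is the aspirated bilabial stop /pʰ/.

/pʰ/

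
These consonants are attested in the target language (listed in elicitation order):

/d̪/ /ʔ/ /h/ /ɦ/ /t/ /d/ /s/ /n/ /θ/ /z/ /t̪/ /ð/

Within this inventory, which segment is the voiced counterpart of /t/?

/d/

/t/ is a voiceless alveolar stop.
The voiced counterpart is a voiced alveolar stop — in this inventory, /d/.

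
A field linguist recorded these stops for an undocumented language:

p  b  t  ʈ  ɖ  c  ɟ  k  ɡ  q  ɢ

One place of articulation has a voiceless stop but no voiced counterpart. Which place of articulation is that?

Voiceless: /p/ (bilabial), /t/ (alveolar), /ʈ/ (retroflex), /c/ (palatal), /k/ (velar), /q/ (uvular).
Voiced: /b/ (bilabial), /ɖ/ (retroflex), /ɟ/ (palatal), /ɡ/ (velar), /ɢ/ (uvular).
Every place of articulation has a voiced member except alveolar, where /d/ would be expected.

alveolar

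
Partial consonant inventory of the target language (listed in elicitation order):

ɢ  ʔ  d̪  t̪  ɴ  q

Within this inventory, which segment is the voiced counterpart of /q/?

/ɢ/

/q/ is a voiceless uvular stop.
The voiced counterpart is a voiced uvular stop — in this inventory, /ɢ/.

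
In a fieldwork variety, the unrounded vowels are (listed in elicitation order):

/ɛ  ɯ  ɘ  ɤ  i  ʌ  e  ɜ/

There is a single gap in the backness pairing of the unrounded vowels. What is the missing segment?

/ɨ/

height            front     central   back    
high              i         —         ɯ       
high-mid          e         ɘ         ɤ       
low-mid           ɛ         ɜ         ʌ       
The high row has no central member, so the gap is the high central unrounded vowel /ɨ/.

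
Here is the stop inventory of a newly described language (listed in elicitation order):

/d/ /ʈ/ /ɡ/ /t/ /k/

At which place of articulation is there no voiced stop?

retroflex

place of articulation  voiceless  voiced  
alveolar          t         d       
retroflex         ʈ         —       
velar             k         ɡ       
Every place of articulation has a voiced member except retroflex, where /ɖ/ would be expected.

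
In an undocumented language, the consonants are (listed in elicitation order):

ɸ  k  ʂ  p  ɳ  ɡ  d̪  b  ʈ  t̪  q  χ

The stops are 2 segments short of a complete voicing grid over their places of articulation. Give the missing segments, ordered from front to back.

place of articulation  voiceless  voiced  
bilabial          p         b       
dental            t̪        d̪      
retroflex         ʈ         —       
velar             k         ɡ       
uvular            q         —       
Gaps, from front to back: retroflex lacks voiced (/ɖ/); uvular lacks voiced (/ɢ/).

/ɖ/, /ɢ/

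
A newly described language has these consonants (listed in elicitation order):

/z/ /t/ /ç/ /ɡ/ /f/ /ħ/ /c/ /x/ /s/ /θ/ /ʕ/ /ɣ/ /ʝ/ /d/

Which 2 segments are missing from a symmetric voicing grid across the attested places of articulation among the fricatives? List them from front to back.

place of articulation  voiceless  voiced  
labiodental       f         —       
dental            θ         —       
alveolar          s         z       
palatal           ç         ʝ       
velar             x         ɣ       
pharyngeal        ħ         ʕ       
Gaps, from front to back: labiodental lacks voiced (/v/); dental lacks voiced (/ð/).

/v/, /ð/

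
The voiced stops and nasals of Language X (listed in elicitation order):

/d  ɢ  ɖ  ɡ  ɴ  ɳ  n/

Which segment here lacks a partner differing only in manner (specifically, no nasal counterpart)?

/ɡ/

Alveolar: /d/ ~ /n/
Retroflex: /ɖ/ ~ /ɳ/
Uvular: /ɢ/ ~ /ɴ/
Velar: only /ɡ/ (oral stop); no nasal partner.
So /ɡ/ is the unpaired segment.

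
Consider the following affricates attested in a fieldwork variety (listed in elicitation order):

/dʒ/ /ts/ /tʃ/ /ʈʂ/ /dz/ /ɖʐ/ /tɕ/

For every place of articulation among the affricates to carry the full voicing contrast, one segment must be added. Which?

/dʑ/

alveolar: voiceless /ts/, voiced /dz/.
postalveolar: voiceless /tʃ/, voiced /dʒ/.
retroflex: voiceless /ʈʂ/, voiced /ɖʐ/.
alveolo-palatal: voiceless /tɕ/, voiced —.
The alveolo-palatal row has no voiced member, so the gap is the voiced alveolo-palatal affricate /dʑ/.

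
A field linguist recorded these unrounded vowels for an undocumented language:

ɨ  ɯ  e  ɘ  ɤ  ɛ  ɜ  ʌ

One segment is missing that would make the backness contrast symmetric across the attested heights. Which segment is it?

/i/

height            front     central   back    
high              —         ɨ         ɯ       
high-mid          e         ɘ         ɤ       
low-mid           ɛ         ɜ         ʌ       
The high row has no front member, so the gap is the high front unrounded vowel /i/.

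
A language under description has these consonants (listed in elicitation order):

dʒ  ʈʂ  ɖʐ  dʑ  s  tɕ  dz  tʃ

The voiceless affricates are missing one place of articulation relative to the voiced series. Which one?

alveolar: voiceless —, voiced /dz/.
postalveolar: voiceless /tʃ/, voiced /dʒ/.
retroflex: voiceless /ʈʂ/, voiced /ɖʐ/.
alveolo-palatal: voiceless /tɕ/, voiced /dʑ/.
Every place of articulation has a voiceless member except alveolar, where /ts/ would be expected.

alveolar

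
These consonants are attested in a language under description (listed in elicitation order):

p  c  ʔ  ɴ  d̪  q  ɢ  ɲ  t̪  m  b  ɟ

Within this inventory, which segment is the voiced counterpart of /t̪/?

/t̪/ is a voiceless dental stop.
The voiced counterpart is a voiced dental stop — in this inventory, /d̪/.

/d̪/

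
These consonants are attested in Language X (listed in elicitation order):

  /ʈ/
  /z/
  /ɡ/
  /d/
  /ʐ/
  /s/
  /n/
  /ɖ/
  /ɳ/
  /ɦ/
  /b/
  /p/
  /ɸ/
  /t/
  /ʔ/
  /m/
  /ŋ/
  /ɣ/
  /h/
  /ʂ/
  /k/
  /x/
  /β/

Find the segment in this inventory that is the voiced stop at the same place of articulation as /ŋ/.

/ŋ/ is a velar nasal.
The voiced stop at the same place is a voiced velar stop — in this inventory, /ɡ/.

/ɡ/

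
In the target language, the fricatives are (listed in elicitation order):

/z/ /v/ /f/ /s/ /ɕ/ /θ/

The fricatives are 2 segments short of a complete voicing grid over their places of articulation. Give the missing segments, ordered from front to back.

/ð/, /ʑ/

Voiceless: /f/ (labiodental), /θ/ (dental), /s/ (alveolar), /ɕ/ (alveolo-palatal).
Voiced: /v/ (labiodental), /z/ (alveolar).
Gaps, from front to back: dental lacks voiced (/ð/); alveolo-palatal lacks voiced (/ʑ/).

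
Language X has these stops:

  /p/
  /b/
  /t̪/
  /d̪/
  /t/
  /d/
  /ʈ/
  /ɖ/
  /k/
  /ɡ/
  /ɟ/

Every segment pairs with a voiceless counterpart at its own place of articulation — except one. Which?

Bilabial: /p/ ~ /b/
Dental: /t̪/ ~ /d̪/
Alveolar: /t/ ~ /d/
Retroflex: /ʈ/ ~ /ɖ/
Velar: /k/ ~ /ɡ/
Palatal: only /ɟ/ (voiced); no voiceless partner.
So /ɟ/ is the unpaired segment.

/ɟ/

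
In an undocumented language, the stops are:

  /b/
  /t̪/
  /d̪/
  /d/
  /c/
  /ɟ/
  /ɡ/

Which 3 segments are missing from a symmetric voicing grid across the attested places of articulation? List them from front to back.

Voiceless: /t̪/ (dental), /c/ (palatal).
Voiced: /b/ (bilabial), /d̪/ (dental), /d/ (alveolar), /ɟ/ (palatal), /ɡ/ (velar).
Gaps, from front to back: bilabial lacks voiceless (/p/); alveolar lacks voiceless (/t/); velar lacks voiceless (/k/).

/p/, /t/, /k/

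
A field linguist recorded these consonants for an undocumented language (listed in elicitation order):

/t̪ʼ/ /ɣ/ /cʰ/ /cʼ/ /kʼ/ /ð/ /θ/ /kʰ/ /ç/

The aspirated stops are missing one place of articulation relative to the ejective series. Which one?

dental

Aspirated: /cʰ/ (palatal), /kʰ/ (velar).
Ejective: /t̪ʼ/ (dental), /cʼ/ (palatal), /kʼ/ (velar).
Every place of articulation has an aspirated member except dental, where /t̪ʰ/ would be expected.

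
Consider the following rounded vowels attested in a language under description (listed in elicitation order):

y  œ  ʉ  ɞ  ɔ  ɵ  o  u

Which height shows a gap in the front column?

high: front /y/, central /ʉ/, back /u/.
high-mid: front —, central /ɵ/, back /o/.
low-mid: front /œ/, central /ɞ/, back /ɔ/.
Every height has a front member except high-mid, where /ø/ would be expected.

high-mid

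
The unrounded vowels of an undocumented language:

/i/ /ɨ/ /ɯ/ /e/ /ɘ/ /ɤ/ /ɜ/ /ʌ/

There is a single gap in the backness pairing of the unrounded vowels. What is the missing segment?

high: front /i/, central /ɨ/, back /ɯ/.
high-mid: front /e/, central /ɘ/, back /ɤ/.
low-mid: front —, central /ɜ/, back /ʌ/.
The low-mid row has no front member, so the gap is the low-mid front unrounded vowel /ɛ/.

/ɛ/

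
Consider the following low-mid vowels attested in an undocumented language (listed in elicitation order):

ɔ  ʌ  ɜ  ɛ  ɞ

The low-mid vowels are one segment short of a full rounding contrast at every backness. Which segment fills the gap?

/œ/

Unrounded: /ɛ/ (front), /ɜ/ (central), /ʌ/ (back).
Rounded: /ɞ/ (central), /ɔ/ (back).
The front row has no rounded member, so the gap is the front rounded vowel /œ/.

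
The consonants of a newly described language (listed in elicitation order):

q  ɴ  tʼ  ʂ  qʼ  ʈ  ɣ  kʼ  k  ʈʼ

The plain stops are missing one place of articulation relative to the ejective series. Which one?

alveolar: plain —, ejective /tʼ/.
retroflex: plain /ʈ/, ejective /ʈʼ/.
velar: plain /k/, ejective /kʼ/.
uvular: plain /q/, ejective /qʼ/.
Every place of articulation has a plain member except alveolar, where /t/ would be expected.

alveolar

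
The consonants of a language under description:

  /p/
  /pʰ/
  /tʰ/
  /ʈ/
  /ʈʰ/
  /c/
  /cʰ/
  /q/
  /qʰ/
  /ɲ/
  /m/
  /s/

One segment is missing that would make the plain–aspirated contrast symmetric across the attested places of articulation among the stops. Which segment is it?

place of articulation  plain     aspirated
bilabial          p         pʰ      
alveolar          —         tʰ      
retroflex         ʈ         ʈʰ      
palatal           c         cʰ      
uvular            q         qʰ      
The alveolar row has no plain member, so the gap is the plain alveolar stop /t/.

/t/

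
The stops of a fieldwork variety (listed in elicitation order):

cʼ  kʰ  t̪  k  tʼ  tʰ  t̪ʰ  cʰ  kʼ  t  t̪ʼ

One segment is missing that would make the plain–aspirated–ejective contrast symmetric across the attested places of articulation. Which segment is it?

/c/

dental: plain /t̪/, aspirated /t̪ʰ/, ejective /t̪ʼ/.
alveolar: plain /t/, aspirated /tʰ/, ejective /tʼ/.
palatal: plain —, aspirated /cʰ/, ejective /cʼ/.
velar: plain /k/, aspirated /kʰ/, ejective /kʼ/.
The palatal row has no plain member, so the gap is the plain palatal stop /c/.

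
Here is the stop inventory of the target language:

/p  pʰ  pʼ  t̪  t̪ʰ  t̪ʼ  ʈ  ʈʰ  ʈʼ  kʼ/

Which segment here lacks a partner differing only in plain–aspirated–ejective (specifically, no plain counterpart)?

Bilabial: /p/ ~ /pʰ/ ~ /pʼ/
Dental: /t̪/ ~ /t̪ʰ/ ~ /t̪ʼ/
Retroflex: /ʈ/ ~ /ʈʰ/ ~ /ʈʼ/
Velar: only /kʼ/ (ejective); no plain partner.
So /kʼ/ is the unpaired segment.

/kʼ/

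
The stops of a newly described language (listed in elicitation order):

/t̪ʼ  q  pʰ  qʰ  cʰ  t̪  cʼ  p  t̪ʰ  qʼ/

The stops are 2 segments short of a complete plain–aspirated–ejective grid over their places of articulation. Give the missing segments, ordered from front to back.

bilabial: plain /p/, aspirated /pʰ/, ejective —.
dental: plain /t̪/, aspirated /t̪ʰ/, ejective /t̪ʼ/.
palatal: plain —, aspirated /cʰ/, ejective /cʼ/.
uvular: plain /q/, aspirated /qʰ/, ejective /qʼ/.
Gaps, from front to back: bilabial lacks ejective (/pʼ/); palatal lacks plain (/c/).

/pʼ/, /c/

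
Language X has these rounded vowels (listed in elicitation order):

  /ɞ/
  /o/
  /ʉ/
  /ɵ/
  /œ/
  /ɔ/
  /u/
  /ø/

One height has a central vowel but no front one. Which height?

height            front     central   back    
high              —         ʉ         u       
high-mid          ø         ɵ         o       
low-mid           œ         ɞ         ɔ       
Every height has a front member except high, where /y/ would be expected.

high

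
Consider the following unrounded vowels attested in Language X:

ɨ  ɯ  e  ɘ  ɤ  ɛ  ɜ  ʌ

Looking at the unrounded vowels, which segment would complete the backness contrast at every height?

/i/

height            front     central   back    
high              —         ɨ         ɯ       
high-mid          e         ɘ         ɤ       
low-mid           ɛ         ɜ         ʌ       
The high row has no front member, so the gap is the high front unrounded vowel /i/.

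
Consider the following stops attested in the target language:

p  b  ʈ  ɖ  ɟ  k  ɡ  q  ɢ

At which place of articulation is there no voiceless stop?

bilabial: voiceless /p/, voiced /b/.
retroflex: voiceless /ʈ/, voiced /ɖ/.
palatal: voiceless —, voiced /ɟ/.
velar: voiceless /k/, voiced /ɡ/.
uvular: voiceless /q/, voiced /ɢ/.
Every place of articulation has a voiceless member except palatal, where /c/ would be expected.

palatal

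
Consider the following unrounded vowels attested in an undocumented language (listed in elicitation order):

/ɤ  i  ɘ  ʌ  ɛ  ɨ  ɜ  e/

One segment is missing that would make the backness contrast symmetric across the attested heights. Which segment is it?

/ɯ/

high: front /i/, central /ɨ/, back —.
high-mid: front /e/, central /ɘ/, back /ɤ/.
low-mid: front /ɛ/, central /ɜ/, back /ʌ/.
The high row has no back member, so the gap is the high back unrounded vowel /ɯ/.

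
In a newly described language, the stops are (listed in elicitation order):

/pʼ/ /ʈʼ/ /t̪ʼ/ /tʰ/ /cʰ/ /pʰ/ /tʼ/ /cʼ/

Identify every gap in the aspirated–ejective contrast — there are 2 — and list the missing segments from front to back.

place of articulation  aspirated  ejective
bilabial          pʰ        pʼ      
dental            —         t̪ʼ     
alveolar          tʰ        tʼ      
retroflex         —         ʈʼ      
palatal           cʰ        cʼ      
Gaps, from front to back: dental lacks aspirated (/t̪ʰ/); retroflex lacks aspirated (/ʈʰ/).

/t̪ʰ/, /ʈʰ/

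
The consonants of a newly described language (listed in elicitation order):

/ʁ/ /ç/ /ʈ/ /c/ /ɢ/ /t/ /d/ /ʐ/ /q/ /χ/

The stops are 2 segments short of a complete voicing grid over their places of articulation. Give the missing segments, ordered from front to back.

place of articulation  voiceless  voiced  
alveolar          t         d       
retroflex         ʈ         —       
palatal           c         —       
uvular            q         ɢ       
Gaps, from front to back: retroflex lacks voiced (/ɖ/); palatal lacks voiced (/ɟ/).

/ɖ/, /ɟ/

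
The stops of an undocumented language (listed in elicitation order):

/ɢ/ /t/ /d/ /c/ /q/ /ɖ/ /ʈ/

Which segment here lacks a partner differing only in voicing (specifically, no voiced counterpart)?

/c/

Alveolar: /t/ ~ /d/
Retroflex: /ʈ/ ~ /ɖ/
Uvular: /q/ ~ /ɢ/
Palatal: only /c/ (voiceless); no voiced partner.
So /c/ is the unpaired segment.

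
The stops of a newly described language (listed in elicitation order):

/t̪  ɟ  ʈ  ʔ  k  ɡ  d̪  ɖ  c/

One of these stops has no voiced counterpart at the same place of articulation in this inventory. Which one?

/ʔ/

Dental: /t̪/ ~ /d̪/
Retroflex: /ʈ/ ~ /ɖ/
Palatal: /c/ ~ /ɟ/
Velar: /k/ ~ /ɡ/
Glottal: only /ʔ/ (voiceless); no voiced partner.
So /ʔ/ is the unpaired segment.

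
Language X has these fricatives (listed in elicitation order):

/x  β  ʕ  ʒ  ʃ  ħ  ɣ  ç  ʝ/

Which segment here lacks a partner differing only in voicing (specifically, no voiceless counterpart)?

Postalveolar: /ʃ/ ~ /ʒ/
Palatal: /ç/ ~ /ʝ/
Velar: /x/ ~ /ɣ/
Pharyngeal: /ħ/ ~ /ʕ/
Bilabial: only /β/ (voiced); no voiceless partner.
So /β/ is the unpaired segment.

/β/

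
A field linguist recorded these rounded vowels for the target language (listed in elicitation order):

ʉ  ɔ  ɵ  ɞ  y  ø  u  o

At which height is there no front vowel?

low-mid

height            front     central   back    
high              y         ʉ         u       
high-mid          ø         ɵ         o       
low-mid           —         ɞ         ɔ       
Every height has a front member except low-mid, where /œ/ would be expected.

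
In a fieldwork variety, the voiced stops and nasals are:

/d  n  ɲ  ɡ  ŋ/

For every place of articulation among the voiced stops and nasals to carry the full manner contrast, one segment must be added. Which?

place of articulation  oral stop  nasal   
alveolar          d         n       
palatal           —         ɲ       
velar             ɡ         ŋ       
The palatal row has no oral stop member, so the gap is the palatal oral stop /ɟ/.

/ɟ/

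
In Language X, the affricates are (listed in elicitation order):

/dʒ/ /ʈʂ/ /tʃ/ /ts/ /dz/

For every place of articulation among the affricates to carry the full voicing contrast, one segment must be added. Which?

alveolar: voiceless /ts/, voiced /dz/.
postalveolar: voiceless /tʃ/, voiced /dʒ/.
retroflex: voiceless /ʈʂ/, voiced —.
The retroflex row has no voiced member, so the gap is the voiced retroflex affricate /ɖʐ/.

/ɖʐ/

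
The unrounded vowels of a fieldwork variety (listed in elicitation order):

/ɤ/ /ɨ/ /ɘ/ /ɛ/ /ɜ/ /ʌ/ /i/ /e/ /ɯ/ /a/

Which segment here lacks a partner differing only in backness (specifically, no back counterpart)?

High: /i/ ~ /ɨ/ ~ /ɯ/
High-mid: /e/ ~ /ɘ/ ~ /ɤ/
Low-mid: /ɛ/ ~ /ɜ/ ~ /ʌ/
Low: only /a/ (front); no back partner.
So /a/ is the unpaired segment.

/a/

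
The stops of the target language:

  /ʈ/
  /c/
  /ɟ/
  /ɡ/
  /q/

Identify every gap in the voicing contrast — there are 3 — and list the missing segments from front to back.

place of articulation  voiceless  voiced  
retroflex         ʈ         —       
palatal           c         ɟ       
velar             —         ɡ       
uvular            q         —       
Gaps, from front to back: retroflex lacks voiced (/ɖ/); velar lacks voiceless (/k/); uvular lacks voiced (/ɢ/).

/ɖ/, /k/, /ɢ/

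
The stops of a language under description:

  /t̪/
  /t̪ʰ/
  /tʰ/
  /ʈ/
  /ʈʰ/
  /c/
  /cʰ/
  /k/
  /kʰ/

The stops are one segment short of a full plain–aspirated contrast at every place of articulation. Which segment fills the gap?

place of articulation  plain     aspirated
dental            t̪        t̪ʰ     
alveolar          —         tʰ      
retroflex         ʈ         ʈʰ      
palatal           c         cʰ      
velar             k         kʰ      
The alveolar row has no plain member, so the gap is the plain alveolar stop /t/.

/t/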